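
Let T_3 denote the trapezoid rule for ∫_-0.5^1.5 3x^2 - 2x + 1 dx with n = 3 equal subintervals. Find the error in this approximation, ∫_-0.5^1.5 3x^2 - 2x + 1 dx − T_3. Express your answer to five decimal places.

Exact integral: ∫_-0.5^1.5 f(x) dx = 3.5.
T_3 ≈ 3.9444444.
Error ≈ 3.5 − 3.9444444 ≈ -0.44444.

-0.44444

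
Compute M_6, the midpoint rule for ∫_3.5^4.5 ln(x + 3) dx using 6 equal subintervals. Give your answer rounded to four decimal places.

Δx = (4.5 − 3.5)/6 = 1/6.
Midpoints: 43/12, 3.75, 47/12, 49/12, 4.25, 53/12.
f(43/12) ≈ 1.8845, f(3.75) ≈ 1.9095, f(47/12) ≈ 1.9339, f(49/12) ≈ 1.9577, f(4.25) ≈ 1.9810, f(53/12) ≈ 2.0037.
Sum = Δx · [f(43/12) + f(3.75) + f(47/12) + ...].
Sum ≈ 1.9451.

1.9451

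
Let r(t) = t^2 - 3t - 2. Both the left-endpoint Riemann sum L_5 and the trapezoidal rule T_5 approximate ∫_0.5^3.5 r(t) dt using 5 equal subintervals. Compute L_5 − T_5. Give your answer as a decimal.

L_5 = -10.47.
T_5 = -9.57.
L_5 − T_5 = -0.9.

-0.9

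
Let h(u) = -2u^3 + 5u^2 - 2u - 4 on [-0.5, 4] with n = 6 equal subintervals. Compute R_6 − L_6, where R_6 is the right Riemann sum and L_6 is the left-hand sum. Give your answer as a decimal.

R_6 = -79.1015625.
L_6 = -35.2265625.
R_6 − L_6 = -43.875.

-43.875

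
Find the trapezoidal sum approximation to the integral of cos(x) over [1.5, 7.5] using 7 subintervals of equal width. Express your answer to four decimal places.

-0.0558

Δx = (7.5 − 1.5)/7 = 6/7.
f(1.5) ≈ 0.0707, f(33/14) ≈ -0.7078, f(45/14) ≈ -0.9974, f(57/14) ≈ -0.5980, f(69/14) ≈ 0.2145, f(81/14) ≈ 0.8788, f(93/14) ≈ 0.9360, f(7.5) ≈ 0.3466.
T_7 = (Δx/2)·[f(x_0) + 2f(x_1) + ... + 2f(x_{6}) + f(x_7)].
Sum ≈ -0.0558.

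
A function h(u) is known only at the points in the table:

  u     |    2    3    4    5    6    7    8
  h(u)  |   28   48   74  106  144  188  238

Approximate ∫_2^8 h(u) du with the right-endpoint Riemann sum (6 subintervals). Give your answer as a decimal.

Δu = 1.
Sum = 1·[48 + 74 + 106 + 144 + 188 + 238] = 798.

798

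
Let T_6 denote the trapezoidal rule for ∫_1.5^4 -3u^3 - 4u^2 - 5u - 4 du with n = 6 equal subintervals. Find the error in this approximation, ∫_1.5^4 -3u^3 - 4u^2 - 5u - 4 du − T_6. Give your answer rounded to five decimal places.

2.07972

Exact integral: ∫_1.5^4 f(u) du ≈ -313.4114583.
T_6 ≈ -315.4911748.
Error ≈ -313.4114583 − (-315.4911748) ≈ 2.07972.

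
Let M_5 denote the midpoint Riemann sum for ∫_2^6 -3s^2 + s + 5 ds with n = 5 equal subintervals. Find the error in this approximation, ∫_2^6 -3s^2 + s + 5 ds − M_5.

-0.64

Exact integral: ∫_2^6 f(s) ds = -172.
M_5 = -171.36.
Error = -172 − (-171.36) = -0.64.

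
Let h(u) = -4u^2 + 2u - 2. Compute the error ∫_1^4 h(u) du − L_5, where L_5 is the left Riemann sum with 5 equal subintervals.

Exact integral: ∫_1^4 h(u) du = -75.
L_5 = -59.52.
Error = -75 − (-59.52) = -15.48.

-15.48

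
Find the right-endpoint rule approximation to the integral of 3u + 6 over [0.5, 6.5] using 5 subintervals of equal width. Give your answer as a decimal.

Δu = (6.5 − 0.5)/5 = 1.2.
Right endpoints: 1.7, 2.9, 4.1, 5.3, 6.5.
f(1.7) = 11.1, f(2.9) = 14.7, f(4.1) = 18.3, f(5.3) = 21.9, f(6.5) = 25.5.
Sum = Δu · [f(1.7) + f(2.9) + f(4.1) + f(5.3) + f(6.5)].
Sum = 109.8.

109.8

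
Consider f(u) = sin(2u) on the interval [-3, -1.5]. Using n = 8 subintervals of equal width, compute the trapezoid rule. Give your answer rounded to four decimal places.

0.9636

Δu = (-1.5 − (-3))/8 = 0.1875.
f(-3) ≈ 0.2794, f(-2.8125) ≈ 0.6117, f(-2.625) ≈ 0.8589, f(-2.4375) ≈ 0.9868, f(-2.25) ≈ 0.9775, f(-2.0625) ≈ 0.8324, f(-1.875) ≈ 0.5716, f(-1.6875) ≈ 0.2313, f(-1.5) ≈ -0.1411.
T_8 = (Δu/2)·[f(u_0) + 2f(u_1) + ... + 2f(u_{7}) + f(u_8)].
Sum ≈ 0.9636.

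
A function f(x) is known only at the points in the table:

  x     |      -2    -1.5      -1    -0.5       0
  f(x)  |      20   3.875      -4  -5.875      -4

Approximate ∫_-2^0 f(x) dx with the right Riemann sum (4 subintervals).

Δx = 0.5.
Sum = 0.5·[3.875 + (-4) + (-5.875) + (-4)] = -5.

-5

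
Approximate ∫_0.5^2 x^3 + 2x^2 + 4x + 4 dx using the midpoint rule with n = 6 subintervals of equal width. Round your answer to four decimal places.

Δx = (2 − 0.5)/6 = 0.25.
Midpoints: 0.625, 0.875, 1.125, 1.375, 1.625, 1.875.
f(0.625) = 3853/512, f(0.875) = 4967/512, f(1.125) = 6377/512, f(1.375) = 8131/512, f(1.625) = 10277/512, f(1.875) = 12863/512.
Sum = Δx · [f(0.625) + f(0.875) + f(1.125) + ...].
Sum ≈ 22.6895.

22.6895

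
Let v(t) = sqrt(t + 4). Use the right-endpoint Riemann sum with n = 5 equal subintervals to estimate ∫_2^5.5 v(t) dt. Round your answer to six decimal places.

9.942426

Δt = (5.5 − 2)/5 = 0.7.
Right endpoints: 2.7, 3.4, 4.1, 4.8, 5.5.
v(2.7) ≈ 2.588436, v(3.4) ≈ 2.720294, v(4.1) ≈ 2.846050, v(4.8) ≈ 2.966479, v(5.5) ≈ 3.082207.
Sum = Δt · [v(2.7) + v(3.4) + v(4.1) + v(4.8) + v(5.5)].
Sum ≈ 9.942426.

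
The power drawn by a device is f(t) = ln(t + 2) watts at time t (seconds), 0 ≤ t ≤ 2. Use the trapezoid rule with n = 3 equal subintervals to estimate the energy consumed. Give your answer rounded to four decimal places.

Δt = (2 − 0)/3 = 2/3.
f(0) ≈ 0.6931, f(2/3) ≈ 0.9808, f(4/3) ≈ 1.2040, f(2) ≈ 1.3863.
T_3 = (Δt/2)·[f(t_0) + 2f(t_1) + 2f(t_2) + f(t_3)].
Sum ≈ 2.1497.

2.1497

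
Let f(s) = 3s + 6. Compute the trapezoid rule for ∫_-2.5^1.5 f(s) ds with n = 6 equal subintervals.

18

Δs = (1.5 − (-2.5))/6 = 2/3.
f(-2.5) = -1.5, f(-11/6) = 0.5, f(-7/6) = 2.5, f(-0.5) = 4.5, f(1/6) = 6.5, f(5/6) = 8.5, f(1.5) = 10.5.
T_6 = (Δs/2)·[f(s_0) + 2f(s_1) + ... + 2f(s_{5}) + f(s_6)].
Sum = 18.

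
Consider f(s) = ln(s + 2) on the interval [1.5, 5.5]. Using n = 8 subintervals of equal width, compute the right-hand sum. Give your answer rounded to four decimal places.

Δs = (5.5 − 1.5)/8 = 0.5.
Right endpoints: 2, 2.5, 3, 3.5, 4, 4.5, 5, 5.5.
f(2) ≈ 1.3863, f(2.5) ≈ 1.5041, f(3) ≈ 1.6094, f(3.5) ≈ 1.7047, f(4) ≈ 1.7918, f(4.5) ≈ 1.8718, f(5) ≈ 1.9459, f(5.5) ≈ 2.0149.
Sum = Δs · [f(2) + f(2.5) + f(3) + ...].
Sum ≈ 6.9145.

6.9145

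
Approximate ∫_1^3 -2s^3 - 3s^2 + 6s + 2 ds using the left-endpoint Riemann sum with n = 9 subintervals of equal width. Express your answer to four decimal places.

-31.1358

Δs = (3 − 1)/9 = 2/9.
Left endpoints: 1, 11/9, 13/9, 5/3, 17/9, 19/9, 7/3, 23/9, 25/9.
f(1) = 3, f(11/9) = 875/729, f(13/9) = -1181/729, f(5/3) = -151/27, f(17/9) = -7909/729, f(19/9) = -12773/729, f(7/3) = -695/27, f(23/9) = -25981/729, f(25/9) = -34517/729.
Sum = Δs · [f(1) + f(11/9) + f(13/9) + ...].
Sum ≈ -31.1358.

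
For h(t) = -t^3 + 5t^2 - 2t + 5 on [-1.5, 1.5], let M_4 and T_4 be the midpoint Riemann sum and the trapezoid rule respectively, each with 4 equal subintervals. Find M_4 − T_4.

-2.109375

M_4 = 25.546875.
T_4 = 27.65625.
M_4 − T_4 = -2.109375.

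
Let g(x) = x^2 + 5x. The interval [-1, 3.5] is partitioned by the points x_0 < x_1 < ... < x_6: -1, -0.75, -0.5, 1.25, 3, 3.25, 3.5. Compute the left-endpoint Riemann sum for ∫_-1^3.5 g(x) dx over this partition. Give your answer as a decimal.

20.640625

Subinterval widths: 0.25, 0.25, 1.75, 1.75, 0.25, 0.25.
Left endpoints: -1, -0.75, -0.5, 1.25, 3, 3.25.
g(-1) = -4, g(-0.75) = -3.1875, g(-0.5) = -2.25, g(1.25) = 7.8125, g(3) = 24, g(3.25) = 26.8125.
Sum = Σ Δx_i · g(x_i).
Sum = 20.640625.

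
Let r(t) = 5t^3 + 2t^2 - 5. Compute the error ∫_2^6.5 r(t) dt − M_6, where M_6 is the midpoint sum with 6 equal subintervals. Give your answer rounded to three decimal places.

Exact integral: ∫_2^6.5 r(t) dt = 2366.578125.
M_6 ≈ 2352.70898.
Error ≈ 2366.578125 − 2352.70898 ≈ 13.869.

13.869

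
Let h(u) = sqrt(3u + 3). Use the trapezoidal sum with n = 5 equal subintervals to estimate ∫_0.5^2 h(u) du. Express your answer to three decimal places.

Δu = (2 − 0.5)/5 = 0.3.
h(0.5) ≈ 2.121, h(0.8) ≈ 2.324, h(1.1) ≈ 2.510, h(1.4) ≈ 2.683, h(1.7) ≈ 2.846, h(2) ≈ 3.000.
T_5 = (Δu/2)·[h(u_0) + 2h(u_1) + ... + 2h(u_{4}) + h(u_5)].
Sum ≈ 3.877.

3.877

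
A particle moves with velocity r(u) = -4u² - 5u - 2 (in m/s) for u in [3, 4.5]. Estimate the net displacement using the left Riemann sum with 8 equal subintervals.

Δu = (4.5 − 3)/8 = 0.1875.
Left endpoints: 3, 3.1875, 3.375, 3.5625, 3.75, 3.9375, 4.125, 4.3125.
r(3) = -53, r(3.1875) = -58.578125, r(3.375) = -64.4375, r(3.5625) = -70.578125, r(3.75) = -77, r(3.9375) = -83.703125, r(4.125) = -90.6875, r(4.3125) = -97.953125.
Sum = Δu · [r(3) + r(3.1875) + r(3.375) + ...].
Sum = -111.73828125.

-111.73828125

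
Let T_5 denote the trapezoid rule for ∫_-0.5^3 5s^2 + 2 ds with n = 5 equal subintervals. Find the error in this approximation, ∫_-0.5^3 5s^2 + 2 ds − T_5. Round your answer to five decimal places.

Exact integral: ∫_-0.5^3 f(s) ds ≈ 52.2083333.
T_5 = 53.6375.
Error ≈ 52.2083333 − 53.6375 ≈ -1.42917.

-1.42917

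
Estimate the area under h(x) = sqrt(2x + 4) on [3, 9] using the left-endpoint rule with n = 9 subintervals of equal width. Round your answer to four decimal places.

23.3423

Δx = (9 − 3)/9 = 2/3.
Left endpoints: 3, 11/3, 13/3, 5, 17/3, 19/3, 7, 23/3, 25/3.
h(3) ≈ 3.1623, h(11/3) ≈ 3.3665, h(13/3) ≈ 3.5590, h(5) ≈ 3.7417, h(17/3) ≈ 3.9158, h(19/3) ≈ 4.0825, h(7) ≈ 4.2426, h(23/3) ≈ 4.3970, h(25/3) ≈ 4.5461.
Sum = Δx · [h(3) + h(11/3) + h(13/3) + ...].
Sum ≈ 23.3423.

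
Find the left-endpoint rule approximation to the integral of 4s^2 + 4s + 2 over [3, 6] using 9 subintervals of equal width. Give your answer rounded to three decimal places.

292.222

Δs = (6 − 3)/9 = 1/3.
Left endpoints: 3, 10/3, 11/3, 4, 13/3, 14/3, 5, 16/3, 17/3.
f(3) = 50, f(10/3) = 538/9, f(11/3) = 634/9, f(4) = 82, f(13/3) = 850/9, f(14/3) = 970/9, f(5) = 122, f(16/3) = 1234/9, f(17/3) = 1378/9.
Sum = Δs · [f(3) + f(10/3) + f(11/3) + ...].
Sum ≈ 292.222.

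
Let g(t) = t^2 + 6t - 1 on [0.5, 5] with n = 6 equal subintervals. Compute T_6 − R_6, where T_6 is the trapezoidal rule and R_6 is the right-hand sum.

-19.40625

T_6 = 111.796875.
R_6 = 131.203125.
T_6 − R_6 = -19.40625.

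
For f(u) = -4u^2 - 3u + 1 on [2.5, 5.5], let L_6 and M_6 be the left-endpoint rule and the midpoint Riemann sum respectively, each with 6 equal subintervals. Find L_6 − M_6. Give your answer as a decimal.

25.5

L_6 = -208.25.
M_6 = -233.75.
L_6 − M_6 = 25.5.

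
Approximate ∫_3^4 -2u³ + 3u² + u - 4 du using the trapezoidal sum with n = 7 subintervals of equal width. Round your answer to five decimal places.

-51.06122

Δu = (4 − 3)/7 = 1/7.
f(3) = -28, f(22/7) = -11426/343, f(23/7) = -13470/343, f(24/7) = -15748/343, f(25/7) = -18272/343, f(26/7) = -21054/343, f(27/7) = -24106/343, f(4) = -80.
T_7 = (Δu/2)·[f(u_0) + 2f(u_1) + ... + 2f(u_{6}) + f(u_7)].
Sum ≈ -51.06122.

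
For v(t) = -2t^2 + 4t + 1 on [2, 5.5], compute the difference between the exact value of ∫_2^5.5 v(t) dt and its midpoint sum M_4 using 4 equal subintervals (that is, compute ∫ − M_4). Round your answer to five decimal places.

Exact integral: ∫_2^5.5 v(t) dt ≈ -49.5833333.
M_4 = -49.13671875.
Error ≈ -49.5833333 − (-49.13671875) ≈ -0.44661.

-0.44661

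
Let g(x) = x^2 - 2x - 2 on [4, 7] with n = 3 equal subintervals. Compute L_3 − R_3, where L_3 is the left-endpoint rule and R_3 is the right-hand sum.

-27

L_3 = 41.
R_3 = 68.
L_3 − R_3 = -27.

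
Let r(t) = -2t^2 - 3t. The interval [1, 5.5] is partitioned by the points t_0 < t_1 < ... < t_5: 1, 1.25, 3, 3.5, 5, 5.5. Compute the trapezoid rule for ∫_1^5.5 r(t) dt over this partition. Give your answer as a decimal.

Subinterval widths: 0.25, 1.75, 0.5, 1.5, 0.5.
r(1) = -5, r(1.25) = -6.875, r(3) = -27, r(3.5) = -35, r(5) = -65, r(5.5) = -77.
On each subinterval the trapezoid contributes (Δt_i/2)·[r(t_{i-1}) + r(t_i)].
Sum = -157.125.

-157.125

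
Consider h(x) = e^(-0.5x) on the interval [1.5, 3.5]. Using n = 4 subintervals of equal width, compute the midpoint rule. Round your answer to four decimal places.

0.5956

Δx = (3.5 − 1.5)/4 = 0.5.
Midpoints: 1.75, 2.25, 2.75, 3.25.
h(1.75) ≈ 0.4169, h(2.25) ≈ 0.3247, h(2.75) ≈ 0.2528, h(3.25) ≈ 0.1969.
Sum = Δx · [h(1.75) + h(2.25) + h(2.75) + h(3.25)].
Sum ≈ 0.5956.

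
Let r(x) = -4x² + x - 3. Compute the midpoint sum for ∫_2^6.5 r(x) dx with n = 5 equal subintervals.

Δx = (6.5 − 2)/5 = 0.9.
Midpoints: 2.45, 3.35, 4.25, 5.15, 6.05.
r(2.45) = -24.56, r(3.35) = -44.54, r(4.25) = -71, r(5.15) = -103.94, r(6.05) = -143.36.
Sum = Δx · [r(2.45) + r(3.35) + r(4.25) + r(5.15) + r(6.05)].
Sum = -348.66.

-348.66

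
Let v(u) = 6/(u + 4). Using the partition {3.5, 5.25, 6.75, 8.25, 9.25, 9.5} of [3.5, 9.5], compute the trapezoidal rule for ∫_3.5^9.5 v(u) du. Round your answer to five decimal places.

3.54208

Subinterval widths: 1.75, 1.5, 1.5, 1, 0.25.
v(3.5) = 0.8, v(5.25) = 24/37, v(6.75) = 24/43, v(8.25) = 24/49, v(9.25) = 24/53, v(9.5) = 4/9.
On each subinterval the trapezoid contributes (Δu_i/2)·[v(u_{i-1}) + v(u_i)].
Sum ≈ 3.54208.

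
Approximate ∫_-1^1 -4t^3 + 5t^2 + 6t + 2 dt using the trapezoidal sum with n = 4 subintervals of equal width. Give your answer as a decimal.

Δt = (1 − (-1))/4 = 0.5.
f(-1) = 5, f(-0.5) = 0.75, f(0) = 2, f(0.5) = 5.75, f(1) = 9.
T_4 = (Δt/2)·[f(t_0) + 2f(t_1) + 2f(t_2) + 2f(t_3) + f(t_4)].
Sum = 7.75.

7.75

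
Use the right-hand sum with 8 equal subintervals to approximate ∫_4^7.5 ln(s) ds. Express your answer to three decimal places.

Δs = (7.5 − 4)/8 = 0.4375.
Right endpoints: 4.4375, 4.875, 5.3125, 5.75, 6.1875, 6.625, 7.0625, 7.5.
f(4.4375) ≈ 1.490, f(4.875) ≈ 1.584, f(5.3125) ≈ 1.670, f(5.75) ≈ 1.749, f(6.1875) ≈ 1.823, f(6.625) ≈ 1.891, f(7.0625) ≈ 1.955, f(7.5) ≈ 2.015.
Sum = Δs · [f(4.4375) + f(4.875) + f(5.3125) + ...].
Sum ≈ 6.202.

6.202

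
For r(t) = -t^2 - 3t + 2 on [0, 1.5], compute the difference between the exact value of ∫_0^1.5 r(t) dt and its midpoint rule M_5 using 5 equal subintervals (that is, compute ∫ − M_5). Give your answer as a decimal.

Exact integral: ∫_0^1.5 r(t) dt = -1.5.
M_5 = -1.48875.
Error = -1.5 − (-1.48875) = -0.01125.

-0.01125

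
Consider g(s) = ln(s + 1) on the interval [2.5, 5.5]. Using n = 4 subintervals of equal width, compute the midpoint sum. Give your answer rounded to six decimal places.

4.785120

Δs = (5.5 − 2.5)/4 = 0.75.
Midpoints: 2.875, 3.625, 4.375, 5.125.
g(2.875) ≈ 1.354546, g(3.625) ≈ 1.531476, g(4.375) ≈ 1.681759, g(5.125) ≈ 1.812379.
Sum = Δs · [g(2.875) + g(3.625) + g(4.375) + g(5.125)].
Sum ≈ 4.785120.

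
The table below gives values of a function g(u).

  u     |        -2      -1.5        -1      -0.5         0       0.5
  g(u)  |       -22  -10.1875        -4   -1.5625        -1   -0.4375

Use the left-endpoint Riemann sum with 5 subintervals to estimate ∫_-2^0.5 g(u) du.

-19.375

Δu = 0.5.
Sum = 0.5·[(-22) + (-10.1875) + (-4) + (-1.5625) + (-1)] = -19.375.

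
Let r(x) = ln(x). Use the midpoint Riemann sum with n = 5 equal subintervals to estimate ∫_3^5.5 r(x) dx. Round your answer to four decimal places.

Δx = (5.5 − 3)/5 = 0.5.
Midpoints: 3.25, 3.75, 4.25, 4.75, 5.25.
r(3.25) ≈ 1.1787, r(3.75) ≈ 1.3218, r(4.25) ≈ 1.4469, r(4.75) ≈ 1.5581, r(5.25) ≈ 1.6582.
Sum = Δx · [r(3.25) + r(3.75) + r(4.25) + r(4.75) + r(5.25)].
Sum ≈ 3.5819.

3.5819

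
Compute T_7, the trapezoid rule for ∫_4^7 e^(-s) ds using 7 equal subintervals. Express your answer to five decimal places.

0.01767

Δs = (7 − 4)/7 = 3/7.
f(4) ≈ 0.01832, f(31/7) ≈ 0.01193, f(34/7) ≈ 0.00777, f(37/7) ≈ 0.00506, f(40/7) ≈ 0.00330, f(43/7) ≈ 0.00215, f(46/7) ≈ 0.00140, f(7) ≈ 0.00091.
T_7 = (Δs/2)·[f(s_0) + 2f(s_1) + ... + 2f(s_{6}) + f(s_7)].
Sum ≈ 0.01767.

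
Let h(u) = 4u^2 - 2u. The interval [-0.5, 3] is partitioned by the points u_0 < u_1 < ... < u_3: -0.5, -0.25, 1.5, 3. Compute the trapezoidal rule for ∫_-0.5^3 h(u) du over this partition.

33.25

Subinterval widths: 0.25, 1.75, 1.5.
h(-0.5) = 2, h(-0.25) = 0.75, h(1.5) = 6, h(3) = 30.
On each subinterval the trapezoid contributes (Δu_i/2)·[h(u_{i-1}) + h(u_i)].
Sum = 33.25.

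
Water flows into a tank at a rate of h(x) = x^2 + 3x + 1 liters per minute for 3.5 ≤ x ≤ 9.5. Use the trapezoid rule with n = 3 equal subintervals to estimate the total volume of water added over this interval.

Δx = (9.5 − 3.5)/3 = 2.
h(3.5) = 23.75, h(5.5) = 47.75, h(7.5) = 79.75, h(9.5) = 119.75.
T_3 = (Δx/2)·[h(x_0) + 2h(x_1) + 2h(x_2) + h(x_3)].
Sum = 398.5.

398.5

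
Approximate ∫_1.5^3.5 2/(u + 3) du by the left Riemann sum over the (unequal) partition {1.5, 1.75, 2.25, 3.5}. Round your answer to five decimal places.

Subinterval widths: 0.25, 0.5, 1.25.
Left endpoints: 1.5, 1.75, 2.25.
f(1.5) = 4/9, f(1.75) = 8/19, f(2.25) = 8/21.
Sum = Σ Δu_i · f(u_i).
Sum ≈ 0.79783.

0.79783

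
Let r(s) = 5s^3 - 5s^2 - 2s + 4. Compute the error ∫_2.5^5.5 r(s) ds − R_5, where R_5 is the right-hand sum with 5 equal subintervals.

-198.225

Exact integral: ∫_2.5^5.5 r(s) ds = 831.75.
R_5 = 1029.975.
Error = 831.75 − 1029.975 = -198.225.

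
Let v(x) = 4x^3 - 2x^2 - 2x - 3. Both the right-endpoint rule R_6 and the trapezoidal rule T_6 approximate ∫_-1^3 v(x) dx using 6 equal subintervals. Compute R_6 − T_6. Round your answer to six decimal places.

R_6 ≈ 73.62962963.
T_6 ≈ 44.29629630.
R_6 − T_6 ≈ 29.333333.

29.333333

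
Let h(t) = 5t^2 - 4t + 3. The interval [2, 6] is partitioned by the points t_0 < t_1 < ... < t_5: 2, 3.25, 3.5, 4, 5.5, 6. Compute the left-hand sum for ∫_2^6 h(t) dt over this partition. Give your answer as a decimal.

Subinterval widths: 1.25, 0.25, 0.5, 1.5, 0.5.
Left endpoints: 2, 3.25, 3.5, 4, 5.5.
h(2) = 15, h(3.25) = 42.8125, h(3.5) = 50.25, h(4) = 67, h(5.5) = 132.25.
Sum = Σ Δt_i · h(t_i).
Sum = 221.203125.

221.203125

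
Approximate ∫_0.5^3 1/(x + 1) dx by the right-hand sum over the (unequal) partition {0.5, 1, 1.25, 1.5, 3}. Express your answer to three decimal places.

0.836

Subinterval widths: 0.5, 0.25, 0.25, 1.5.
Right endpoints: 1, 1.25, 1.5, 3.
f(1) = 0.5, f(1.25) = 4/9, f(1.5) = 0.4, f(3) = 0.25.
Sum = Σ Δx_i · f(x_i).
Sum ≈ 0.836.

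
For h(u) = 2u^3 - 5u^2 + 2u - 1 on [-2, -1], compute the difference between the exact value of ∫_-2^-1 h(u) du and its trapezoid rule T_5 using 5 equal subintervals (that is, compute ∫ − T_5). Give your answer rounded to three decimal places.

Exact integral: ∫_-2^-1 h(u) du ≈ -23.16667.
T_5 = -23.26.
Error ≈ -23.16667 − (-23.26) ≈ 0.093.

0.093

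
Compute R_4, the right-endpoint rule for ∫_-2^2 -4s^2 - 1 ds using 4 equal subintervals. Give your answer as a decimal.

Δs = (2 − (-2))/4 = 1.
Right endpoints: -1, 0, 1, 2.
f(-1) = -5, f(0) = -1, f(1) = -5, f(2) = -17.
Sum = Δs · [f(-1) + f(0) + f(1) + f(2)].
Sum = -28.

-28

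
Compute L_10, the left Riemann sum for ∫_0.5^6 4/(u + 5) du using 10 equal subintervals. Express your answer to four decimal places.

2.8751

Δu = (6 − 0.5)/10 = 0.55.
Left endpoints: 0.5, 1.05, 1.6, 2.15, 2.7, 3.25, 3.8, 4.35, 4.9, 5.45.
f(0.5) = 8/11, f(1.05) = 80/121, f(1.6) = 20/33, f(2.15) = 80/143, f(2.7) = 40/77, f(3.25) = 16/33, f(3.8) = 5/11, f(4.35) = 80/187, f(4.9) = 40/99, f(5.45) = 80/209.
Sum = Δu · [f(0.5) + f(1.05) + f(1.6) + ...].
Sum ≈ 2.8751.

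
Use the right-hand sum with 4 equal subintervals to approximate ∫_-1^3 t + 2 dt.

Δt = (3 − (-1))/4 = 1.
Right endpoints: 0, 1, 2, 3.
f(0) = 2, f(1) = 3, f(2) = 4, f(3) = 5.
Sum = Δt · [f(0) + f(1) + f(2) + f(3)].
Sum = 14.

14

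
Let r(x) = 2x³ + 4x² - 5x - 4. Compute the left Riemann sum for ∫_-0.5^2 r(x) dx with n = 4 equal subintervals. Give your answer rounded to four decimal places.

Δx = (2 − (-0.5))/4 = 0.625.
Left endpoints: -0.5, 0.125, 0.75, 1.375.
r(-0.5) = -0.75, r(0.125) = -4.55859375, r(0.75) = -4.65625, r(1.375) = 1.88671875.
Sum = Δx · [r(-0.5) + r(0.125) + r(0.75) + r(1.375)].
Sum ≈ -5.0488.

-5.0488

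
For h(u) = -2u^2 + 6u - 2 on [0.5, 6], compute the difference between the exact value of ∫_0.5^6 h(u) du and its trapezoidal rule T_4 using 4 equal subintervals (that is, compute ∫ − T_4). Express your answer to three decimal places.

Exact integral: ∫_0.5^6 h(u) du ≈ -47.66667.
T_4 = -51.1328125.
Error ≈ -47.66667 − (-51.1328125) ≈ 3.466.

3.466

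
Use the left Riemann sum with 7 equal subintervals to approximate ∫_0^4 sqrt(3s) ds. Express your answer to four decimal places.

Δs = (4 − 0)/7 = 4/7.
Left endpoints: 0, 4/7, 8/7, 12/7, 16/7, 20/7, 24/7.
f(0) ≈ 0.0000, f(4/7) ≈ 1.3093, f(8/7) ≈ 1.8516, f(12/7) ≈ 2.2678, f(16/7) ≈ 2.6186, f(20/7) ≈ 2.9277, f(24/7) ≈ 3.2071.
Sum = Δs · [f(0) + f(4/7) + f(8/7) + ...].
Sum ≈ 8.1041.

8.1041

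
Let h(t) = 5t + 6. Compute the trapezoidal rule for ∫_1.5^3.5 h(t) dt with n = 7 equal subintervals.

37

Δt = (3.5 − 1.5)/7 = 2/7.
h(1.5) = 13.5, h(25/14) = 209/14, h(29/14) = 229/14, h(33/14) = 249/14, h(37/14) = 269/14, h(41/14) = 289/14, h(45/14) = 309/14, h(3.5) = 23.5.
T_7 = (Δt/2)·[h(t_0) + 2h(t_1) + ... + 2h(t_{6}) + h(t_7)].
Sum = 37.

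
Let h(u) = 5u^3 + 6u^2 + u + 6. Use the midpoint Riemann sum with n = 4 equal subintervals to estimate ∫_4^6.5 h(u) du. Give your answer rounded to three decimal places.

Δu = (6.5 − 4)/4 = 0.625.
Midpoints: 4.3125, 4.9375, 5.5625, 6.1875.
h(4.3125) = 2141841/4096, h(4.9375) = 3109131/4096, h(5.5625) = 4332621/4096, h(6.1875) = 5842311/4096.
Sum = Δu · [h(4.3125) + h(4.9375) + h(5.5625) + h(6.1875)].
Sum ≈ 2353.806.

2353.806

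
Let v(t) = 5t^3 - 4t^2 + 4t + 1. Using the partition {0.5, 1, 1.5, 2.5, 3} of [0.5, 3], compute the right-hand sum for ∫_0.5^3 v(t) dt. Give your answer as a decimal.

Subinterval widths: 0.5, 0.5, 1, 0.5.
Right endpoints: 1, 1.5, 2.5, 3.
v(1) = 6, v(1.5) = 14.875, v(2.5) = 64.125, v(3) = 112.
Sum = Σ Δt_i · v(t_i).
Sum = 130.5625.

130.5625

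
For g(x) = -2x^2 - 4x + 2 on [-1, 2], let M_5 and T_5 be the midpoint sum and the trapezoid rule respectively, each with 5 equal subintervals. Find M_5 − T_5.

M_5 = -5.82.
T_5 = -6.36.
M_5 − T_5 = 0.54.

0.54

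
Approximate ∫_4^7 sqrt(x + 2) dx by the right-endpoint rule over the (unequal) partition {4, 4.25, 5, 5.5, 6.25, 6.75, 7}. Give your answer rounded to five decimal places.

8.36185

Subinterval widths: 0.25, 0.75, 0.5, 0.75, 0.5, 0.25.
Right endpoints: 4.25, 5, 5.5, 6.25, 6.75, 7.
f(4.25) ≈ 2.50000, f(5) ≈ 2.64575, f(5.5) ≈ 2.73861, f(6.25) ≈ 2.87228, f(6.75) ≈ 2.95804, f(7) ≈ 3.00000.
Sum = Σ Δx_i · f(x_i).
Sum ≈ 8.36185.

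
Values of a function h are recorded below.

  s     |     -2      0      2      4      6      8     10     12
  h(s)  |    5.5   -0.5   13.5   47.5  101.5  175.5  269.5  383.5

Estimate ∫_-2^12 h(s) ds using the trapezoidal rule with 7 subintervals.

1603

Δs = 2.
T_7 = (2/2)·[5.5 + 2·(-0.5) + 2·13.5 + 2·47.5 + 2·101.5 + 2·175.5 + 2·269.5 + 383.5] = 1603.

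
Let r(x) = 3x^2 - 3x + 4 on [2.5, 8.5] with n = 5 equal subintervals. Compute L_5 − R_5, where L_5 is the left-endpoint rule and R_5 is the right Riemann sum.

L_5 = 419.82.
R_5 = 635.82.
L_5 − R_5 = -216.

-216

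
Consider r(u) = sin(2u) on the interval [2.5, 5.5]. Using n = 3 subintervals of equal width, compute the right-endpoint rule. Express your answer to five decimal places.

0.06911

Δu = (5.5 − 2.5)/3 = 1.
Right endpoints: 3.5, 4.5, 5.5.
r(3.5) ≈ 0.65699, r(4.5) ≈ 0.41212, r(5.5) ≈ -0.99999.
Sum = Δu · [r(3.5) + r(4.5) + r(5.5)].
Sum ≈ 0.06911.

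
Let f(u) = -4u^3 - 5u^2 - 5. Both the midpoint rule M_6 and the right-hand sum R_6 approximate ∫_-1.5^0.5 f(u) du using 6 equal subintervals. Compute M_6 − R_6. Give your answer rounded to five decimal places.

0.61111

M_6 ≈ -10.8518519.
R_6 ≈ -11.4629630.
M_6 − R_6 ≈ 0.61111.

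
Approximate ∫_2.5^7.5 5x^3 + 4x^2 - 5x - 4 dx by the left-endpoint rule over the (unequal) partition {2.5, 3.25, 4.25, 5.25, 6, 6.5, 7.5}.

Subinterval widths: 0.75, 1, 1, 0.75, 0.5, 1.
Left endpoints: 2.5, 3.25, 4.25, 5.25, 6, 6.5.
f(2.5) = 86.625, f(3.25) = 193.640625, f(4.25) = 430.828125, f(5.25) = 803.515625, f(6) = 1190, f(6.5) = 1505.625.
Sum = Σ Δx_i · f(x_i).
Sum = 3392.69921875.

3392.69921875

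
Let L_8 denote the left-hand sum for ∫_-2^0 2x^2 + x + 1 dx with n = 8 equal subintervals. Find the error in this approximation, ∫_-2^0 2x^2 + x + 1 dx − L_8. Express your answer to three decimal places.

Exact integral: ∫_-2^0 f(x) dx ≈ 5.33333.
L_8 = 6.125.
Error ≈ 5.33333 − 6.125 ≈ -0.792.

-0.792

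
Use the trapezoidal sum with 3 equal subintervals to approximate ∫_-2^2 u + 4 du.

Δu = (2 − (-2))/3 = 4/3.
f(-2) = 2, f(-2/3) = 10/3, f(2/3) = 14/3, f(2) = 6.
T_3 = (Δu/2)·[f(u_0) + 2f(u_1) + 2f(u_2) + f(u_3)].
Sum = 16.

16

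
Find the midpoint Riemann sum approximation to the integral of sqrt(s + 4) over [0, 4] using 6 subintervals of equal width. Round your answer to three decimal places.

9.753

Δs = (4 − 0)/6 = 2/3.
Midpoints: 1/3, 1, 5/3, 7/3, 3, 11/3.
f(1/3) ≈ 2.082, f(1) ≈ 2.236, f(5/3) ≈ 2.380, f(7/3) ≈ 2.517, f(3) ≈ 2.646, f(11/3) ≈ 2.769.
Sum = Δs · [f(1/3) + f(1) + f(5/3) + ...].
Sum ≈ 9.753.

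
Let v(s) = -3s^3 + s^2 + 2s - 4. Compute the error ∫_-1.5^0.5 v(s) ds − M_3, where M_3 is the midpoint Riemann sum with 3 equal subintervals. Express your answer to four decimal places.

0.4074

Exact integral: ∫_-1.5^0.5 v(s) ds ≈ -5.083333.
M_3 ≈ -5.490741.
Error ≈ -5.083333 − (-5.490741) ≈ 0.4074.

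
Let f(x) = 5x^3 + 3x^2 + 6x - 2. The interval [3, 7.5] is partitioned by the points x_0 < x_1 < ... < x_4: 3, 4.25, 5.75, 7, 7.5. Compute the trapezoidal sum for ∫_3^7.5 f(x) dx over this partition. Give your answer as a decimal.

Subinterval widths: 1.25, 1.5, 1.25, 0.5.
f(3) = 178, f(4.25) = 461.515625, f(5.75) = 1082.234375, f(7) = 1902, f(7.5) = 2321.125.
On each subinterval the trapezoid contributes (Δx_i/2)·[f(x_{i-1}) + f(x_i)].
Sum = 4478.4375.

4478.4375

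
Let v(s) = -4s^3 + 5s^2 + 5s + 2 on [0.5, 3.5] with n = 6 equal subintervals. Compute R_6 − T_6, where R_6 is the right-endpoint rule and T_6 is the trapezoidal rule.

-24

R_6 = -69.125.
T_6 = -45.125.
R_6 − T_6 = -24.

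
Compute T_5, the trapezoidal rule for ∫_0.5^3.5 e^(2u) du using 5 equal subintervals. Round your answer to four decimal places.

Δu = (3.5 − 0.5)/5 = 0.6.
f(0.5) ≈ 2.7183, f(1.1) ≈ 9.0250, f(1.7) ≈ 29.9641, f(2.3) ≈ 99.4843, f(2.9) ≈ 330.2996, f(3.5) ≈ 1096.6332.
T_5 = (Δu/2)·[f(u_0) + 2f(u_1) + ... + 2f(u_{4}) + f(u_5)].
Sum ≈ 611.0692.

611.0692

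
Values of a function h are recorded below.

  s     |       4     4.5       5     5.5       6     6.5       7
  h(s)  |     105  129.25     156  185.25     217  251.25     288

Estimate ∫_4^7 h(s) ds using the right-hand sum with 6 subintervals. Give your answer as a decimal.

613.375

Δs = 0.5.
Sum = 0.5·[129.25 + 156 + 185.25 + 217 + 251.25 + 288] = 613.375.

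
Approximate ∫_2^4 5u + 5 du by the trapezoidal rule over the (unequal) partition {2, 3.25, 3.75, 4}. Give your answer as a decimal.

40

Subinterval widths: 1.25, 0.5, 0.25.
f(2) = 15, f(3.25) = 21.25, f(3.75) = 23.75, f(4) = 25.
On each subinterval the trapezoid contributes (Δu_i/2)·[f(u_{i-1}) + f(u_i)].
Sum = 40.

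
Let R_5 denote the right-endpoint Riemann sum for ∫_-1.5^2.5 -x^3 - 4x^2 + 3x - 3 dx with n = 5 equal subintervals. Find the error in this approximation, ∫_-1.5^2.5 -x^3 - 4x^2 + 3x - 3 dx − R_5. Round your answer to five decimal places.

11.54667

Exact integral: ∫_-1.5^2.5 f(x) dx ≈ -39.8333333.
R_5 = -51.38.
Error ≈ -39.8333333 − (-51.38) ≈ 11.54667.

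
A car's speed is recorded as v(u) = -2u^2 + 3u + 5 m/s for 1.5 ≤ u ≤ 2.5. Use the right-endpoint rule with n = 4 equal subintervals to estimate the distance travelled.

2.1875

Δu = (2.5 − 1.5)/4 = 0.25.
Right endpoints: 1.75, 2, 2.25, 2.5.
v(1.75) = 4.125, v(2) = 3, v(2.25) = 1.625, v(2.5) = 0.
Sum = Δu · [v(1.75) + v(2) + v(2.25) + v(2.5)].
Sum = 2.1875.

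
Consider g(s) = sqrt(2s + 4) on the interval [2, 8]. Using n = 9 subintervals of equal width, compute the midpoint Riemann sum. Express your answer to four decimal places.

Δs = (8 − 2)/9 = 2/3.
Midpoints: 7/3, 3, 11/3, 13/3, 5, 17/3, 19/3, 7, 23/3.
g(7/3) ≈ 2.9439, g(3) ≈ 3.1623, g(11/3) ≈ 3.3665, g(13/3) ≈ 3.5590, g(5) ≈ 3.7417, g(17/3) ≈ 3.9158, g(19/3) ≈ 4.0825, g(7) ≈ 4.2426, g(23/3) ≈ 4.3970.
Sum = Δs · [g(7/3) + g(3) + g(11/3) + ...].
Sum ≈ 22.2742.

22.2742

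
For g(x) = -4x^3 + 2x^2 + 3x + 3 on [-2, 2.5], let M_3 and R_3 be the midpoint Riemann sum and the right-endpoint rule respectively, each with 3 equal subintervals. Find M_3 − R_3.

59.90625

M_3 = 10.40625.
R_3 = -49.5.
M_3 − R_3 = 59.90625.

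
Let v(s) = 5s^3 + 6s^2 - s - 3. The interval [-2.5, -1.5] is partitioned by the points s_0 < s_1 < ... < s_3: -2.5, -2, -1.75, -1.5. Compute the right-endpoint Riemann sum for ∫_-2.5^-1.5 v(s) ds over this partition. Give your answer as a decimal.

Subinterval widths: 0.5, 0.25, 0.25.
Right endpoints: -2, -1.75, -1.5.
v(-2) = -17, v(-1.75) = -9.671875, v(-1.5) = -4.875.
Sum = Σ Δs_i · v(s_i).
Sum = -12.13671875.

-12.13671875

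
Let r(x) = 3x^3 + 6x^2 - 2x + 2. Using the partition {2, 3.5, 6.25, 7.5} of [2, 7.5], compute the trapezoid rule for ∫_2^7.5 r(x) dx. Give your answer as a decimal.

3359.8125

Subinterval widths: 1.5, 2.75, 1.25.
r(2) = 46, r(3.5) = 197.125, r(6.25) = 956.296875, r(7.5) = 1590.125.
On each subinterval the trapezoid contributes (Δx_i/2)·[r(x_{i-1}) + r(x_i)].
Sum = 3359.8125.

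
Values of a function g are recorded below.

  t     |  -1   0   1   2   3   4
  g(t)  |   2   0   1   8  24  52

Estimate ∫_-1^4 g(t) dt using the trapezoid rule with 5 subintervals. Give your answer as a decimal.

Δt = 1.
T_5 = (1/2)·[2 + 2·0 + 2·1 + 2·8 + 2·24 + 52] = 60.

60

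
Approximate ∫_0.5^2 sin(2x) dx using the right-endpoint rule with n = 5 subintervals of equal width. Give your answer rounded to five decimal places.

0.33921

Δx = (2 − 0.5)/5 = 0.3.
Right endpoints: 0.8, 1.1, 1.4, 1.7, 2.
f(0.8) ≈ 0.99957, f(1.1) ≈ 0.80850, f(1.4) ≈ 0.33499, f(1.7) ≈ -0.25554, f(2) ≈ -0.75680.
Sum = Δx · [f(0.8) + f(1.1) + f(1.4) + f(1.7) + f(2)].
Sum ≈ 0.33921.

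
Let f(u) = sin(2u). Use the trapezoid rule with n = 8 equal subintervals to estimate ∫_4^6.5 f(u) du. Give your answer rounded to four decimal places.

Δu = (6.5 − 4)/8 = 0.3125.
f(4) ≈ 0.9894, f(4.3125) ≈ 0.7172, f(4.625) ≈ 0.1739, f(4.9375) ≈ -0.4352, f(5.25) ≈ -0.8797, f(5.5625) ≈ -0.9916, f(5.875) ≈ -0.7287, f(6.1875) ≈ -0.1902, f(6.5) ≈ 0.4202.
T_8 = (Δu/2)·[f(u_0) + 2f(u_1) + ... + 2f(u_{7}) + f(u_8)].
Sum ≈ -0.5092.

-0.5092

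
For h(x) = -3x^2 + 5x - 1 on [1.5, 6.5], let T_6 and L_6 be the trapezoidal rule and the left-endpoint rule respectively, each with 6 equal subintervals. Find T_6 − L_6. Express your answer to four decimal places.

-39.5833

T_6 ≈ -177.986111.
L_6 ≈ -138.402778.
T_6 − L_6 ≈ -39.5833.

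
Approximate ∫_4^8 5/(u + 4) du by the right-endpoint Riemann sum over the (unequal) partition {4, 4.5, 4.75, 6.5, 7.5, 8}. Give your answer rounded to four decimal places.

Subinterval widths: 0.5, 0.25, 1.75, 1, 0.5.
Right endpoints: 4.5, 4.75, 6.5, 7.5, 8.
f(4.5) = 10/17, f(4.75) = 4/7, f(6.5) = 10/21, f(7.5) = 10/23, f(8) = 5/12.
Sum = Σ Δu_i · f(u_i).
Sum ≈ 1.9134.

1.9134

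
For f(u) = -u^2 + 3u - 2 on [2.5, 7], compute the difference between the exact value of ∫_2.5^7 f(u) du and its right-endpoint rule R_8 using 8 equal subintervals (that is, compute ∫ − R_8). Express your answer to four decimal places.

Exact integral: ∫_2.5^7 f(u) du = -54.
R_8 ≈ -62.463867.
Error ≈ -54 − (-62.463867) ≈ 8.4639.

8.4639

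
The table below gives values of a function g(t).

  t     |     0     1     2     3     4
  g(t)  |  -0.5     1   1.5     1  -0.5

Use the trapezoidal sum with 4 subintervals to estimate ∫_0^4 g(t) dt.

Δt = 1.
T_4 = (1/2)·[(-0.5) + 2·1 + 2·1.5 + 2·1 + (-0.5)] = 3.

3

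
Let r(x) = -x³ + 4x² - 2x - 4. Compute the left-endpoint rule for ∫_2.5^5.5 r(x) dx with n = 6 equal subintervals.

Δx = (5.5 − 2.5)/6 = 0.5.
Left endpoints: 2.5, 3, 3.5, 4, 4.5, 5.
r(2.5) = 0.375, r(3) = -1, r(3.5) = -4.875, r(4) = -12, r(4.5) = -23.125, r(5) = -39.
Sum = Δx · [r(2.5) + r(3) + r(3.5) + ...].
Sum = -39.8125.

-39.8125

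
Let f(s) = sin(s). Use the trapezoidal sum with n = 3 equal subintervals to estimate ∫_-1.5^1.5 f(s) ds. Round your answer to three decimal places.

0.000

Δs = (1.5 − (-1.5))/3 = 1.
f(-1.5) ≈ -0.997, f(-0.5) ≈ -0.479, f(0.5) ≈ 0.479, f(1.5) ≈ 0.997.
T_3 = (Δs/2)·[f(s_0) + 2f(s_1) + 2f(s_2) + f(s_3)].
Sum ≈ 0.000.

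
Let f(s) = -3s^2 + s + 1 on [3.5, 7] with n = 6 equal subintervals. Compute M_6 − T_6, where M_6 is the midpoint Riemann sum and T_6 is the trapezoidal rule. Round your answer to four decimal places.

0.8932

M_6 ≈ -277.952257.
T_6 ≈ -278.845486.
M_6 − T_6 ≈ 0.8932.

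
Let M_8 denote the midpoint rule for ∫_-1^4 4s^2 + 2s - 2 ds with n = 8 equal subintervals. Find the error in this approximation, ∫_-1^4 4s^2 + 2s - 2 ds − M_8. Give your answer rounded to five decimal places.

0.65104

Exact integral: ∫_-1^4 f(s) ds ≈ 91.6666667.
M_8 = 91.015625.
Error ≈ 91.6666667 − 91.015625 ≈ 0.65104.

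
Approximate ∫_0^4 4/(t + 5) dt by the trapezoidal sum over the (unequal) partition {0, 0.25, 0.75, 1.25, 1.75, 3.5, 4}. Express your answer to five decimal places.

Subinterval widths: 0.25, 0.5, 0.5, 0.5, 1.75, 0.5.
f(0) = 0.8, f(0.25) = 16/21, f(0.75) = 16/23, f(1.25) = 0.64, f(1.75) = 16/27, f(3.5) = 8/17, f(4) = 4/9.
On each subinterval the trapezoid contributes (Δt_i/2)·[f(t_{i-1}) + f(t_i)].
Sum ≈ 2.36073.

2.36073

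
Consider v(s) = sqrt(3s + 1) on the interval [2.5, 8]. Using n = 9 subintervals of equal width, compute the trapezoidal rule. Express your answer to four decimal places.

22.2641

Δs = (8 − 2.5)/9 = 11/18.
v(2.5) ≈ 2.9155, v(28/9) ≈ 3.2146, v(67/18) ≈ 3.4881, v(13/3) ≈ 3.7417, v(89/18) ≈ 3.9791, v(50/9) ≈ 4.2032, v(37/6) ≈ 4.4159, v(61/9) ≈ 4.6188, v(133/18) ≈ 4.8132, v(8) ≈ 5.0000.
T_9 = (Δs/2)·[v(s_0) + 2v(s_1) + ... + 2v(s_{8}) + v(s_9)].
Sum ≈ 22.2641.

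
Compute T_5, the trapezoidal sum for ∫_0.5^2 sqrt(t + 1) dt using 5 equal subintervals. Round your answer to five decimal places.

Δt = (2 − 0.5)/5 = 0.3.
f(0.5) ≈ 1.22474, f(0.8) ≈ 1.34164, f(1.1) ≈ 1.44914, f(1.4) ≈ 1.54919, f(1.7) ≈ 1.64317, f(2) ≈ 1.73205.
T_5 = (Δt/2)·[f(t_0) + 2f(t_1) + ... + 2f(t_{4}) + f(t_5)].
Sum ≈ 2.23846.

2.23846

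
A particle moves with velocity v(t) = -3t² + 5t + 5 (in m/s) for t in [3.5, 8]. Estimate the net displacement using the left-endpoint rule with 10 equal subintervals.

Δt = (8 − 3.5)/10 = 0.45.
Left endpoints: 3.5, 3.95, 4.4, 4.85, 5.3, 5.75, 6.2, 6.65, 7.1, 7.55.
v(3.5) = -14.25, v(3.95) = -22.0575, v(4.4) = -31.08, v(4.85) = -41.3175, v(5.3) = -52.77, v(5.75) = -65.4375, v(6.2) = -79.32, v(6.65) = -94.4175, v(7.1) = -110.73, v(7.55) = -128.2575.
Sum = Δt · [v(3.5) + v(3.95) + v(4.4) + ...].
Sum = -287.836875.

-287.836875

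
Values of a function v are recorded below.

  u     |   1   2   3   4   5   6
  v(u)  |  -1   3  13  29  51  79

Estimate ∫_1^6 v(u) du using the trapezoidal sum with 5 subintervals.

Δu = 1.
T_5 = (1/2)·[(-1) + 2·3 + 2·13 + 2·29 + 2·51 + 79] = 135.

135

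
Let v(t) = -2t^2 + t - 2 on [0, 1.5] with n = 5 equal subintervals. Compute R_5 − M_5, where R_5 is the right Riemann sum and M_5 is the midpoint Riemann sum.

R_5 = -4.62.
M_5 = -4.1025.
R_5 − M_5 = -0.5175.

-0.5175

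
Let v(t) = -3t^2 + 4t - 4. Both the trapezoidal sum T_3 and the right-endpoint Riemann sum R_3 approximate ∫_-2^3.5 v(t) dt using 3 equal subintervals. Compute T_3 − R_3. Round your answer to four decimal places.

T_3 ≈ -65.618056.
R_3 ≈ -68.138889.
T_3 − R_3 ≈ 2.5208.

2.5208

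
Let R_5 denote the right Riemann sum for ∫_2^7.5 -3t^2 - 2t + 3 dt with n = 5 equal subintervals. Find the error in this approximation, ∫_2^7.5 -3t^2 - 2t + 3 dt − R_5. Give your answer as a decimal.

95.59

Exact integral: ∫_2^7.5 f(t) dt = -449.625.
R_5 = -545.215.
Error = -449.625 − (-545.215) = 95.59.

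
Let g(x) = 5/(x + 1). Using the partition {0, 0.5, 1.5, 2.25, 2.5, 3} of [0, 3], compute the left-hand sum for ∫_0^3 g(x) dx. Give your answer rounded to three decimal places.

8.432

Subinterval widths: 0.5, 1, 0.75, 0.25, 0.5.
Left endpoints: 0, 0.5, 1.5, 2.25, 2.5.
g(0) = 5, g(0.5) = 10/3, g(1.5) = 2, g(2.25) = 20/13, g(2.5) = 10/7.
Sum = Σ Δx_i · g(x_i).
Sum ≈ 8.432.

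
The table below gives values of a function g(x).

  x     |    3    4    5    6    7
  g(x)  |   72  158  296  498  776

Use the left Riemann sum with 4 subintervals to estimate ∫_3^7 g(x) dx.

Δx = 1.
Sum = 1·[72 + 158 + 296 + 498] = 1024.

1024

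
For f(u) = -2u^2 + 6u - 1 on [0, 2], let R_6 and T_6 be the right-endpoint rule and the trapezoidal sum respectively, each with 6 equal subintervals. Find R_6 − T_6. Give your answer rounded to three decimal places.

R_6 ≈ 5.25926.
T_6 ≈ 4.59259.
R_6 − T_6 ≈ 0.667.

0.667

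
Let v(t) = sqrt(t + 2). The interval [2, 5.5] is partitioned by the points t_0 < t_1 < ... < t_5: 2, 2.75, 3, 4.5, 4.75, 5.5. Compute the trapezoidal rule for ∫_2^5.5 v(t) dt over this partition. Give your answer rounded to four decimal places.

8.3531

Subinterval widths: 0.75, 0.25, 1.5, 0.25, 0.75.
v(2) ≈ 2.0000, v(2.75) ≈ 2.1794, v(3) ≈ 2.2361, v(4.5) ≈ 2.5495, v(4.75) ≈ 2.5981, v(5.5) ≈ 2.7386.
On each subinterval the trapezoid contributes (Δt_i/2)·[v(t_{i-1}) + v(t_i)].
Sum ≈ 8.3531.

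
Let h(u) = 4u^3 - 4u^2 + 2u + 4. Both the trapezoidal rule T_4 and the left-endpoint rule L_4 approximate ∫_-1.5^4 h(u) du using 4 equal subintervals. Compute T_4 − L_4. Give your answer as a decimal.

T_4 = 215.91796875.
L_4 = 60.88671875.
T_4 − L_4 = 155.03125.

155.03125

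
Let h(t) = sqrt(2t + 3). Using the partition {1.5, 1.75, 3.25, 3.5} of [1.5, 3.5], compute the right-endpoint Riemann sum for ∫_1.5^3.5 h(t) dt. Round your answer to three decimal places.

6.051

Subinterval widths: 0.25, 1.5, 0.25.
Right endpoints: 1.75, 3.25, 3.5.
h(1.75) ≈ 2.550, h(3.25) ≈ 3.082, h(3.5) ≈ 3.162.
Sum = Σ Δt_i · h(t_i).
Sum ≈ 6.051.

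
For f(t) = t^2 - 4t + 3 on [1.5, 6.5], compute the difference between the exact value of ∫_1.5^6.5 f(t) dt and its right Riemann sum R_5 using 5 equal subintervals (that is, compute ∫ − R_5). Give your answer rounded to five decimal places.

-10.83333

Exact integral: ∫_1.5^6.5 f(t) dt ≈ 25.4166667.
R_5 = 36.25.
Error ≈ 25.4166667 − 36.25 ≈ -10.83333.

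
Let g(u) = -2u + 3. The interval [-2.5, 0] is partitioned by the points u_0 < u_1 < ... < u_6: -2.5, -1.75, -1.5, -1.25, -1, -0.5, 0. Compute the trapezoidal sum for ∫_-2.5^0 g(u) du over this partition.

13.75

Subinterval widths: 0.75, 0.25, 0.25, 0.25, 0.5, 0.5.
g(-2.5) = 8, g(-1.75) = 6.5, g(-1.5) = 6, g(-1.25) = 5.5, g(-1) = 5, g(-0.5) = 4, g(0) = 3.
On each subinterval the trapezoid contributes (Δu_i/2)·[g(u_{i-1}) + g(u_i)].
Sum = 13.75.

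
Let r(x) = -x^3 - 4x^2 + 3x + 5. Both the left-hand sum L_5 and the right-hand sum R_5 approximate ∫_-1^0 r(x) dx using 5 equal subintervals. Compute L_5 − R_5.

L_5 = 1.8.
R_5 = 3.
L_5 − R_5 = -1.2.

-1.2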